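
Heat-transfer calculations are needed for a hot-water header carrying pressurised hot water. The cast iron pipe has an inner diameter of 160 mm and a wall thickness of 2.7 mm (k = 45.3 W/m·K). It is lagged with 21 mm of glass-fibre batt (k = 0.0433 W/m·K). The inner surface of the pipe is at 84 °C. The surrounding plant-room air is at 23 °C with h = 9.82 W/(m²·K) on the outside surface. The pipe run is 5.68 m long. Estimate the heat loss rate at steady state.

Q ≈ 351 W

Radial resistances (cylindrical: R_cond = ln(r_o/r_i)/(2πkL), R_conv = 1/(h·2πrL)):
R_cast iron pipe wall = ln(82.7/80)/(2π×45.3×5.68) = 2.053×10^-5 K/W
R_glass-fibre batt = ln(103.7/82.7)/(2π×0.0433×5.68) = 0.1464 K/W
R_outer film = 1/(h_o·2πr_oL) = 1/(9.82×2π×0.1037×5.68) = 0.02752 K/W
R_total = 0.174 K/W
Q = ΔT/R_total = 61/0.174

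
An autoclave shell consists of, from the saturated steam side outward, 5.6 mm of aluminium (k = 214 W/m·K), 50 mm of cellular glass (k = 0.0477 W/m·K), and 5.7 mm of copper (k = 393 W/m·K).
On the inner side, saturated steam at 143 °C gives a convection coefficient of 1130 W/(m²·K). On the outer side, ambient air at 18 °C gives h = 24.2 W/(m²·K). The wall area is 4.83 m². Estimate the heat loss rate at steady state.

Q ≈ 554 W

Model the wall as resistances in series:
R_inner film = 1/(h_i·A) = 1/(1130×4.83) = 1.832×10^-4 K/W
R_aluminium = L/(kA) = 0.0056/(214×4.83) = 5.418×10^-6 K/W
R_cellular glass = L/(kA) = 0.05/(0.0477×4.83) = 0.217 K/W
R_copper = L/(kA) = 0.0057/(393×4.83) = 3.003×10^-6 K/W
R_outer film = 1/(h_o·A) = 1/(24.2×4.83) = 0.008555 K/W
R_total = 0.2258 K/W
Q = ΔT / R_total = 125 / 0.2258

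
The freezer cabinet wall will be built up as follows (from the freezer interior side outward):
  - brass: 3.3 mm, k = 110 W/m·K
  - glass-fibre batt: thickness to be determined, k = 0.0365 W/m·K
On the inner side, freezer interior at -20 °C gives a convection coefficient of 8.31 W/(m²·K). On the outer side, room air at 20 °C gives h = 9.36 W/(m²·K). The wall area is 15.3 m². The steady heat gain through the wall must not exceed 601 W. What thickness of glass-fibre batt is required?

Thermal resistances in series:
R_inner film = 1/(h_i·A) = 1/(8.31×15.3) = 0.007865 K/W
R_brass = L/(kA) = 0.0033/(110×15.3) = 1.961×10^-6 K/W
R_outer film = 1/(h_o·A) = 1/(9.36×15.3) = 0.006983 K/W
Sum of the known resistances R_other = 0.01485 K/W
Required total resistance R_tot = ΔT/Q_allow = 40/601 = 0.06656 K/W
R_glass-fibre batt = R_tot − R_other = 0.05171 K/W
L = R·k·A = 0.05171×0.0365×15.3

L ≈ 28.9 mm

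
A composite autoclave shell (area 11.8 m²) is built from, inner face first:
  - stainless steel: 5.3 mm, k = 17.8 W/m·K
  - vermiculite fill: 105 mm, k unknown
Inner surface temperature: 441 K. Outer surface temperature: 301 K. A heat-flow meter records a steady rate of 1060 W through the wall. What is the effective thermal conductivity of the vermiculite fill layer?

Using the resistance-network approach (series):
R_stainless steel = L/(kA) = 0.0053/(17.8×11.8) = 2.523×10^-5 K/W
Sum of known resistances R_other = 2.523×10^-5 K/W
Total R = ΔT/Q = 140/1060 = 0.1321 K/W
R_vermiculite fill = R_total − R_other = 0.1321 K/W
k = L/(R·A) = 0.105/(0.1321×11.8)

k ≈ 0.0674 W/(m·K)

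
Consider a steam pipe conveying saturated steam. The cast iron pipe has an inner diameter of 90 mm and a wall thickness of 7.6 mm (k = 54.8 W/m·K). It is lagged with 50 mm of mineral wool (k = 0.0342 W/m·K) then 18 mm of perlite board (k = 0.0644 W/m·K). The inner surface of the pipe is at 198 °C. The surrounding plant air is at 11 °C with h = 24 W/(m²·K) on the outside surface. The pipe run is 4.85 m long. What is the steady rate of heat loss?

For a radial system each layer contributes R = ln(r_out/r_in)/(2πkL); films add R = 1/(hA).
R_cast iron pipe wall = ln(52.6/45)/(2π×54.8×4.85) = 9.345×10^-5 K/W
R_mineral wool = ln(102.6/52.6)/(2π×0.0342×4.85) = 0.6411 K/W
R_perlite board = ln(120.6/102.6)/(2π×0.0644×4.85) = 0.08237 K/W
R_outer film = 1/(h_o·2πr_oL) = 1/(24×2π×0.1206×4.85) = 0.01134 K/W
R_total = 0.7349 K/W
Q = ΔT/R_total = 187/0.7349

Q ≈ 254 W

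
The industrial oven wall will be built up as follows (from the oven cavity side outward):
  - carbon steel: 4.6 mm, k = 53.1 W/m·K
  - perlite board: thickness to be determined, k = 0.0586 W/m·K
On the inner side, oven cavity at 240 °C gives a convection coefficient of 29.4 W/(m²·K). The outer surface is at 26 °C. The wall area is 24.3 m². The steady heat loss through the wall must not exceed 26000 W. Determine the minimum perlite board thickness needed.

Thermal resistances in series:
R_inner film = 1/(h_i·A) = 1/(29.4×24.3) = 0.0014 K/W
R_carbon steel = L/(kA) = 0.0046/(53.1×24.3) = 3.565×10^-6 K/W
Sum of the known resistances R_other = 0.001403 K/W
Required total resistance R_tot = ΔT/Q_allow = 214/26000 = 0.008231 K/W
R_perlite board = R_tot − R_other = 0.006827 K/W
L = R·k·A = 0.006827×0.0586×24.3

L ≈ 9.72 mm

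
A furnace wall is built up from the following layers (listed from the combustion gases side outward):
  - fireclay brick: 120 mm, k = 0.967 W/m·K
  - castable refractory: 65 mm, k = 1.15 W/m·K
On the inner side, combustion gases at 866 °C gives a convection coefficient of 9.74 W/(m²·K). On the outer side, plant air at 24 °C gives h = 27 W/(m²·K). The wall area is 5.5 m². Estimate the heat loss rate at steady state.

Series thermal resistances:
R_inner film = 1/(h_i·A) = 1/(9.74×5.5) = 0.01867 K/W
R_fireclay brick = L/(kA) = 0.12/(0.967×5.5) = 0.02256 K/W
R_castable refractory = L/(kA) = 0.065/(1.15×5.5) = 0.01028 K/W
R_outer film = 1/(h_o·A) = 1/(27×5.5) = 0.006734 K/W
R_total = 0.05824 K/W
Q = ΔT / R_total = 842 / 0.05824

Q ≈ 14500 W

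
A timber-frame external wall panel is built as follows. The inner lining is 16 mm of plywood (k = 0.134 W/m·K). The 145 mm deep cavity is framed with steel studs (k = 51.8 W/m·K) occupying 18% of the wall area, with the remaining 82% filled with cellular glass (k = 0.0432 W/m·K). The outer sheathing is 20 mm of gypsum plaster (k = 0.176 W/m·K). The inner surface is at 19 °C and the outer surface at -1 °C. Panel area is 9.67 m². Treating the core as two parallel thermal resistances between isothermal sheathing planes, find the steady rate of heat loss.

Q ≈ 778 W

Sheathing layers in series; stud and cavity paths in parallel between them.
R_inner = 0.016/(0.134×9.67) = 0.01235 K/W
R_stud  = 0.145/(51.8×0.18×9.67) = 0.001608 K/W
R_cav   = 0.145/(0.0432×0.82×9.67) = 0.4233 K/W
1/R_core = 1/R_stud + 1/R_cav → R_core = 0.001602 K/W
R_outer = 0.02/(0.176×9.67) = 0.01175 K/W
R_total = 0.0257 K/W
Q = ΔT/R_total = 20/0.0257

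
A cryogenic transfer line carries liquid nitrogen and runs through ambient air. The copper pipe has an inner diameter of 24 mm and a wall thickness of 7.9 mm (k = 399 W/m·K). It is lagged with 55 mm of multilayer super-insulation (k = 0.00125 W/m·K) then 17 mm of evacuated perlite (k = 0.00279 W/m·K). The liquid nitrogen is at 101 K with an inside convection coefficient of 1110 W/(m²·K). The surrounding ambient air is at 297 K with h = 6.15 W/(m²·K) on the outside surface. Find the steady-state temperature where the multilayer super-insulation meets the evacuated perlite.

T ≈ 284 K

Treating each annulus and film as a series resistance:
R_inner film = 1/(h_i·2πr₁L) = 1/(1110×2π×0.012×1) = 0.01195 K/W
R_copper pipe wall = ln(19.9/12)/(2π×399×1) = 2.018×10^-4 K/W
R_multilayer super-insulation = ln(74.9/19.9)/(2π×0.00125×1) = 168.8 K/W
R_evacuated perlite = ln(91.9/74.9)/(2π×0.00279×1) = 11.67 K/W
R_outer film = 1/(h_o·2πr_oL) = 1/(6.15×2π×0.0919×1) = 0.2816 K/W
R_total = 180.7 K/W
Q = ΔT/R_total = 196/180.7
Q = 1.08 W/m
T_interface = T_inner + Q·ΣR(inner→interface) = 101 + 1.08×168.8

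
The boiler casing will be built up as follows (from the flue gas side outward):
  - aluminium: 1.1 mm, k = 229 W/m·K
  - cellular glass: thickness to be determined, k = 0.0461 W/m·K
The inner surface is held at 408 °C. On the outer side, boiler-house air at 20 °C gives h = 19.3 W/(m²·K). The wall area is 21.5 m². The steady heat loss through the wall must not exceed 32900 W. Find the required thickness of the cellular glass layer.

Model the wall as resistances in series:
R_aluminium = L/(kA) = 0.0011/(229×21.5) = 2.234×10^-7 K/W
R_outer film = 1/(h_o·A) = 1/(19.3×21.5) = 0.00241 K/W
Sum of the known resistances R_other = 0.00241 K/W
Required total resistance R_tot = ΔT/Q_allow = 388/32900 = 0.01179 K/W
R_cellular glass = R_tot − R_other = 0.009383 K/W
L = R·k·A = 0.009383×0.0461×21.5

L ≈ 9.3 mm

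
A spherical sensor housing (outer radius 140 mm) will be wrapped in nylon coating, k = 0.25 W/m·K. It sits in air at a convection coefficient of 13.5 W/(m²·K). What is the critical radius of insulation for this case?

For a sphere r_cr = 2k/h = 2×0.25/13.5
r_cr = 37 mm; since the bare radius (140 mm) is above r_cr, any added insulation will reduce heat loss.

r_cr ≈ 37 mm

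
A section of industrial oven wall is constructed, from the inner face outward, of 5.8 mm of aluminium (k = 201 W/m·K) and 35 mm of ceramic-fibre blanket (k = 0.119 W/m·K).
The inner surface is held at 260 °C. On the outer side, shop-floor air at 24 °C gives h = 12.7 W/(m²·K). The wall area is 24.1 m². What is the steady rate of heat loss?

Q ≈ 15300 W

Model the wall as resistances in series:
R_aluminium = L/(kA) = 0.0058/(201×24.1) = 1.197×10^-6 K/W
R_ceramic-fibre blanket = L/(kA) = 0.035/(0.119×24.1) = 0.0122 K/W
R_outer film = 1/(h_o·A) = 1/(12.7×24.1) = 0.003267 K/W
R_total = 0.01547 K/W
Q = ΔT / R_total = 236 / 0.01547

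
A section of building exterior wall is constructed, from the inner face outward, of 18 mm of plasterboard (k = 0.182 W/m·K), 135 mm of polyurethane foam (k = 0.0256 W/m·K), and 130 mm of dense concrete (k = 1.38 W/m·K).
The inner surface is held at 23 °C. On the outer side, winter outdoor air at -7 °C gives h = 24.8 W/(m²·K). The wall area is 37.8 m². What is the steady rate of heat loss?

Series thermal resistances:
R_plasterboard = L/(kA) = 0.018/(0.182×37.8) = 0.002616 K/W
R_polyurethane foam = L/(kA) = 0.135/(0.0256×37.8) = 0.1395 K/W
R_dense concrete = L/(kA) = 0.13/(1.38×37.8) = 0.002492 K/W
R_outer film = 1/(h_o·A) = 1/(24.8×37.8) = 0.001067 K/W
R_total = 0.1457 K/W
Q = ΔT / R_total = 30 / 0.1457

Q ≈ 206 W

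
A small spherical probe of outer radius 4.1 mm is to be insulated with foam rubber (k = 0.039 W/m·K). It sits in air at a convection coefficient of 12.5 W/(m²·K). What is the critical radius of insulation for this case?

r_cr ≈ 6.24 mm

For a sphere r_cr = 2k/h = 2×0.039/12.5
r_cr = 6.24 mm; since the bare radius (4.1 mm) is below r_cr, adding a thin layer of insulation will *increase* heat loss.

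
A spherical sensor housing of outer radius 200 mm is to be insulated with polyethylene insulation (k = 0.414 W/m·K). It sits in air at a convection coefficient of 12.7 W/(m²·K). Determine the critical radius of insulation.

r_cr ≈ 65.2 mm

For a sphere r_cr = 2k/h = 2×0.414/12.7
r_cr = 65.2 mm; since the bare radius (200 mm) is above r_cr, any added insulation will reduce heat loss.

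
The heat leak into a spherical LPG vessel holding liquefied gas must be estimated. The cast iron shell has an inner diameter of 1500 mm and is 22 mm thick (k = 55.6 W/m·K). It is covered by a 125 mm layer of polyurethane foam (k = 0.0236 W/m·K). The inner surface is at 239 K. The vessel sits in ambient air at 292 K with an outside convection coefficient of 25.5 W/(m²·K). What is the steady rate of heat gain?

Q ≈ 86.5 W

For a spherical shell R = (1/r₁ − 1/r₂)/(4πk); film R = 1/(h·4πr²). In series:
R_cast iron shell = (1/0.75 − 1/0.772)/(4π×55.6) = 5.438×10^-5 K/W
R_polyurethane foam = (1/0.772 − 1/0.897)/(4π×0.0236) = 0.6087 K/W
R_outer film = 1/(h·4πr_o²) = 1/(25.5×4π×0.897²) = 0.003879 K/W
R_total = 0.6126 K/W
Q = ΔT/R_total = 53/0.6126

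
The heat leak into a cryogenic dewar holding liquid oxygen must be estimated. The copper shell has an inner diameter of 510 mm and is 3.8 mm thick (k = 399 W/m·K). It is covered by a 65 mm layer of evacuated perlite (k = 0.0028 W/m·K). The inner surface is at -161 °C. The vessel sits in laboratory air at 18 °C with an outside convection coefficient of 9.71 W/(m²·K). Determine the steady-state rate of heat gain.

Each spherical layer contributes R = (1/r_i − 1/r_o)/(4πk):
R_copper shell = (1/0.255 − 1/0.2588)/(4π×399) = 1.148×10^-5 K/W
R_evacuated perlite = (1/0.2588 − 1/0.3238)/(4π×0.0028) = 22.04 K/W
R_outer film = 1/(h·4πr_o²) = 1/(9.71×4π×0.3238²) = 0.07817 K/W
R_total = 22.12 K/W
Q = ΔT/R_total = 179/22.12

Q ≈ 8.09 W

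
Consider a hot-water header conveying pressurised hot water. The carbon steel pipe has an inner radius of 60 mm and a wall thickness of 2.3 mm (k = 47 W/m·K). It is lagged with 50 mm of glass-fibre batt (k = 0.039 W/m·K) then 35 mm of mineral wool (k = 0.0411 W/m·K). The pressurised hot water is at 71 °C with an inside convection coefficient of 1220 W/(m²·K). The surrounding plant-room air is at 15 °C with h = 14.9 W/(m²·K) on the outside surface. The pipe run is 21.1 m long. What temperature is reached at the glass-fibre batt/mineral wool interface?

T ≈ 32.8 °C

Treating each annulus and film as a series resistance:
R_inner film = 1/(h_i·2πr₁L) = 1/(1220×2π×0.06×21.1) = 1.03×10^-4 K/W
R_carbon steel pipe wall = ln(62.3/60)/(2π×47×21.1) = 6.037×10^-6 K/W
R_glass-fibre batt = ln(112.3/62.3)/(2π×0.039×21.1) = 0.114 K/W
R_mineral wool = ln(147.3/112.3)/(2π×0.0411×21.1) = 0.04979 K/W
R_outer film = 1/(h_o·2πr_oL) = 1/(14.9×2π×0.1473×21.1) = 0.003437 K/W
R_total = 0.1673 K/W
Q = ΔT/R_total = 56/0.1673
Q = 335 W
T_interface = T_inner − Q·ΣR(inner→interface) = 71 − 335×0.1141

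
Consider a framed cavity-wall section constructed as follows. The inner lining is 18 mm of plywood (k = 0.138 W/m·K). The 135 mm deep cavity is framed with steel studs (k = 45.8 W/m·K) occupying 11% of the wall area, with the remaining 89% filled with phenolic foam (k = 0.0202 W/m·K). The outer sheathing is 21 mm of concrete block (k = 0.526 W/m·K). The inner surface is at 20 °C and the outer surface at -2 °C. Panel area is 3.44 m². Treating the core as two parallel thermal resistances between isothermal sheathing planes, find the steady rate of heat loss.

Sheathing layers in series; stud and cavity paths in parallel between them.
R_inner = 0.018/(0.138×3.44) = 0.03792 K/W
R_stud  = 0.135/(45.8×0.11×3.44) = 0.00779 K/W
R_cav   = 0.135/(0.0202×0.89×3.44) = 2.183 K/W
1/R_core = 1/R_stud + 1/R_cav → R_core = 0.007762 K/W
R_outer = 0.021/(0.526×3.44) = 0.01161 K/W
R_total = 0.05728 K/W
Q = ΔT/R_total = 22/0.05728

Q ≈ 384 W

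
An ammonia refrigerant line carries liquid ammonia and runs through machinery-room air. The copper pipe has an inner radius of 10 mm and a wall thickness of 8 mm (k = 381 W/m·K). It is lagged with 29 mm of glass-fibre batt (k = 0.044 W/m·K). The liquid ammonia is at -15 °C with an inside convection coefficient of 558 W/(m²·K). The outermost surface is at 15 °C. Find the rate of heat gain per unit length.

For a radial system each layer contributes R = ln(r_out/r_in)/(2πkL); films add R = 1/(hA).
R_inner film = 1/(h_i·2πr₁L) = 1/(558×2π×0.01×1) = 0.02852 K/W
R_copper pipe wall = ln(18/10)/(2π×381×1) = 2.455×10^-4 K/W
R_glass-fibre batt = ln(47/18)/(2π×0.044×1) = 3.472 K/W
R_total = 3.5 K/W
Q = ΔT/R_total = 30/3.5

q′ ≈ 8.57 W/m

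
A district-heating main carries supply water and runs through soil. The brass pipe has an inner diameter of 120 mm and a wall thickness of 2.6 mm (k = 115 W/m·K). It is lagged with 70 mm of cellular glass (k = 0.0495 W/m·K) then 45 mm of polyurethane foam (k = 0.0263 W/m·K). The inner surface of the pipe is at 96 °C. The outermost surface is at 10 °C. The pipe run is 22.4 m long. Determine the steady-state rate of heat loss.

Q ≈ 461 W

Treating each annulus and film as a series resistance:
R_brass pipe wall = ln(62.6/60)/(2π×115×22.4) = 2.621×10^-6 K/W
R_cellular glass = ln(132.6/62.6)/(2π×0.0495×22.4) = 0.1077 K/W
R_polyurethane foam = ln(177.6/132.6)/(2π×0.0263×22.4) = 0.07894 K/W
R_total = 0.1867 K/W
Q = ΔT/R_total = 86/0.1867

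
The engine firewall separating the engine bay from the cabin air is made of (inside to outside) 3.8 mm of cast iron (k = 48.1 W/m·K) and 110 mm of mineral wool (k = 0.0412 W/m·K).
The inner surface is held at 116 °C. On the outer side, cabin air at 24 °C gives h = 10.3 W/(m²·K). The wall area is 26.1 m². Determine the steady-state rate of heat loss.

Q ≈ 868 W

Treating each layer as a thermal resistance in series:
R_cast iron = L/(kA) = 0.0038/(48.1×26.1) = 3.027×10^-6 K/W
R_mineral wool = L/(kA) = 0.11/(0.0412×26.1) = 0.1023 K/W
R_outer film = 1/(h_o·A) = 1/(10.3×26.1) = 0.00372 K/W
R_total = 0.106 K/W
Q = ΔT / R_total = 92 / 0.106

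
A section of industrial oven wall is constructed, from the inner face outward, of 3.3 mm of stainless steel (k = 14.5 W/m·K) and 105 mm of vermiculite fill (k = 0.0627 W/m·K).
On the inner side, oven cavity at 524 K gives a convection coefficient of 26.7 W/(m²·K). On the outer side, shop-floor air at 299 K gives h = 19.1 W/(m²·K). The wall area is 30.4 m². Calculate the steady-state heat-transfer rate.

Treating each layer as a thermal resistance in series:
R_inner film = 1/(h_i·A) = 1/(26.7×30.4) = 0.001232 K/W
R_stainless steel = L/(kA) = 0.0033/(14.5×30.4) = 7.486×10^-6 K/W
R_vermiculite fill = L/(kA) = 0.105/(0.0627×30.4) = 0.05509 K/W
R_outer film = 1/(h_o·A) = 1/(19.1×30.4) = 0.001722 K/W
R_total = 0.05805 K/W
Q = ΔT / R_total = 225 / 0.05805

Q ≈ 3880 W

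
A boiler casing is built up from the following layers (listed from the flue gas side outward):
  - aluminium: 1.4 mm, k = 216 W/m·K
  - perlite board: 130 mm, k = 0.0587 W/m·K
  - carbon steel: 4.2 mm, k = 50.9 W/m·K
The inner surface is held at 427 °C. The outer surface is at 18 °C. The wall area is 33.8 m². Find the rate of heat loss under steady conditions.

Q ≈ 6240 W

Model the wall as resistances in series:
R_aluminium = L/(kA) = 0.0014/(216×33.8) = 1.918×10^-7 K/W
R_perlite board = L/(kA) = 0.13/(0.0587×33.8) = 0.06552 K/W
R_carbon steel = L/(kA) = 0.0042/(50.9×33.8) = 2.441×10^-6 K/W
R_total = 0.06552 K/W
Q = ΔT / R_total = 409 / 0.06552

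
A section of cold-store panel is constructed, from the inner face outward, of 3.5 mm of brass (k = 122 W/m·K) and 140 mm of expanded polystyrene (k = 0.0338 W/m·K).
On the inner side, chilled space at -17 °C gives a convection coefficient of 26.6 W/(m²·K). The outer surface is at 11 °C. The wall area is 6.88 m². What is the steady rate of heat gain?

Model the wall as resistances in series:
R_inner film = 1/(h_i·A) = 1/(26.6×6.88) = 0.005464 K/W
R_brass = L/(kA) = 0.0035/(122×6.88) = 4.17×10^-6 K/W
R_expanded polystyrene = L/(kA) = 0.14/(0.0338×6.88) = 0.602 K/W
R_total = 0.6075 K/W
Q = ΔT / R_total = 28 / 0.6075

Q ≈ 46.1 W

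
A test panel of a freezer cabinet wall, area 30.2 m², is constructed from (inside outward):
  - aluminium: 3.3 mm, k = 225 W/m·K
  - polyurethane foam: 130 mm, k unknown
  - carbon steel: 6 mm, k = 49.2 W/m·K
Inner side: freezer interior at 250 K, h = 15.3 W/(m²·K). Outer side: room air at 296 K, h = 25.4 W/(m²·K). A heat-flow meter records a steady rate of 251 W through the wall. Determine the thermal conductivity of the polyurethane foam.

Model the wall as resistances in series:
R_inner film = 1/(h_i·A) = 1/(15.3×30.2) = 0.002164 K/W
R_aluminium = L/(kA) = 0.0033/(225×30.2) = 4.857×10^-7 K/W
R_carbon steel = L/(kA) = 0.006/(49.2×30.2) = 4.038×10^-6 K/W
R_outer film = 1/(h_o·A) = 1/(25.4×30.2) = 0.001304 K/W
Sum of known resistances R_other = 0.003472 K/W
Total R = ΔT/Q = 46/251 = 0.1833 K/W
R_polyurethane foam = R_total − R_other = 0.1798 K/W
k = L/(R·A) = 0.13/(0.1798×30.2)

k ≈ 0.0239 W/(m·K)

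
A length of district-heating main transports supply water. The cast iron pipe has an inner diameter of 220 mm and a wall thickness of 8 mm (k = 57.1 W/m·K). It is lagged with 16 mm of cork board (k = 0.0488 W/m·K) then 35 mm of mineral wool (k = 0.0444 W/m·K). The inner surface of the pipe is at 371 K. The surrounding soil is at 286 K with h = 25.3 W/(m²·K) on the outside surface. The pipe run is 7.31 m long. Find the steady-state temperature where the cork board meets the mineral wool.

T ≈ 344 K

Treating each annulus and film as a series resistance:
R_cast iron pipe wall = ln(118/110)/(2π×57.1×7.31) = 2.677×10^-5 K/W
R_cork board = ln(134/118)/(2π×0.0488×7.31) = 0.05673 K/W
R_mineral wool = ln(169/134)/(2π×0.0444×7.31) = 0.1138 K/W
R_outer film = 1/(h_o·2πr_oL) = 1/(25.3×2π×0.169×7.31) = 0.005092 K/W
R_total = 0.1756 K/W
Q = ΔT/R_total = 85/0.1756
Q = 484 W
T_interface = T_inner − Q·ΣR(inner→interface) = 371 − 484×0.05676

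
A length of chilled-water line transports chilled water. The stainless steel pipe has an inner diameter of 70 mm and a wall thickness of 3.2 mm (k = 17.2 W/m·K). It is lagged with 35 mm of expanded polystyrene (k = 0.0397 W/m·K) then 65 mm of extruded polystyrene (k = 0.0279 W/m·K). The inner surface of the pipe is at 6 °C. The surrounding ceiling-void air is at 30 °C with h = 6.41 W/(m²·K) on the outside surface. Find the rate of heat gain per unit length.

Per-layer cylindrical resistances, series-summed:
R_stainless steel pipe wall = ln(38.2/35)/(2π×17.2×1) = 8.095×10^-4 K/W
R_expanded polystyrene = ln(73.2/38.2)/(2π×0.0397×1) = 2.607 K/W
R_extruded polystyrene = ln(138.2/73.2)/(2π×0.0279×1) = 3.625 K/W
R_outer film = 1/(h_o·2πr_oL) = 1/(6.41×2π×0.1382×1) = 0.1797 K/W
R_total = 6.413 K/W
Q = ΔT/R_total = 24/6.413

q′ ≈ 3.74 W/m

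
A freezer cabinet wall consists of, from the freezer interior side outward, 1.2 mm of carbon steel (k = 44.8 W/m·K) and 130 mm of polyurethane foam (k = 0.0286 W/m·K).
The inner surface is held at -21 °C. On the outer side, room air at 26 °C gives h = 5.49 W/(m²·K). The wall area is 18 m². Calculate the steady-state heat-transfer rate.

Treating each layer as a thermal resistance in series:
R_carbon steel = L/(kA) = 0.0012/(44.8×18) = 1.488×10^-6 K/W
R_polyurethane foam = L/(kA) = 0.13/(0.0286×18) = 0.2525 K/W
R_outer film = 1/(h_o·A) = 1/(5.49×18) = 0.01012 K/W
R_total = 0.2626 K/W
Q = ΔT / R_total = 47 / 0.2626

Q ≈ 179 W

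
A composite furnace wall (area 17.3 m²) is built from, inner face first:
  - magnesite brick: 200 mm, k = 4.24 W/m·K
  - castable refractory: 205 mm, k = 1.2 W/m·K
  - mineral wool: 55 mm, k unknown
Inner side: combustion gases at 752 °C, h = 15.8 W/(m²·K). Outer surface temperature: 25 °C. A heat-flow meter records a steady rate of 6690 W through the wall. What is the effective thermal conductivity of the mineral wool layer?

k ≈ 0.0344 W/(m·K)

Treating each layer as a thermal resistance in series:
R_inner film = 1/(h_i·A) = 1/(15.8×17.3) = 0.003658 K/W
R_magnesite brick = L/(kA) = 0.2/(4.24×17.3) = 0.002727 K/W
R_castable refractory = L/(kA) = 0.205/(1.2×17.3) = 0.009875 K/W
Sum of known resistances R_other = 0.01626 K/W
Total R = ΔT/Q = 727/6690 = 0.1087 K/W
R_mineral wool = R_total − R_other = 0.09241 K/W
k = L/(R·A) = 0.055/(0.09241×17.3)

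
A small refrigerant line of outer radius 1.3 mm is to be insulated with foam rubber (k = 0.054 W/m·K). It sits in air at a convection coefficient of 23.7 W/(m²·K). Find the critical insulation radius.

For a cylinder r_cr = k/h = 0.054/23.7
r_cr = 2.28 mm; since the bare radius (1.3 mm) is below r_cr, adding a thin layer of insulation will *increase* heat loss.

r_cr ≈ 2.28 mm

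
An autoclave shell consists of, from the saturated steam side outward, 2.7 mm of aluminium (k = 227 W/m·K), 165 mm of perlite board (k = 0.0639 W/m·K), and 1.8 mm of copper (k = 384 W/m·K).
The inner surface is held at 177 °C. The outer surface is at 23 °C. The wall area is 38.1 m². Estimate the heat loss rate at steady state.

Q ≈ 2270 W

Using the resistance-network approach (series):
R_aluminium = L/(kA) = 0.0027/(227×38.1) = 3.122×10^-7 K/W
R_perlite board = L/(kA) = 0.165/(0.0639×38.1) = 0.06777 K/W
R_copper = L/(kA) = 0.0018/(384×38.1) = 1.23×10^-7 K/W
R_total = 0.06777 K/W
Q = ΔT / R_total = 154 / 0.06777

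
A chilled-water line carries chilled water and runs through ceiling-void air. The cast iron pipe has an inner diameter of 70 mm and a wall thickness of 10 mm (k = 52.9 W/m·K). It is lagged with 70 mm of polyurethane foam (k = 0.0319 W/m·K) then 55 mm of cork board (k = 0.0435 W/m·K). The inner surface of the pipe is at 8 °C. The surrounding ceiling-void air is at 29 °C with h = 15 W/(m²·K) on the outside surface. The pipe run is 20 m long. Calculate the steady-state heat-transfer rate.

Treating each annulus and film as a series resistance:
R_cast iron pipe wall = ln(45/35)/(2π×52.9×20) = 3.781×10^-5 K/W
R_polyurethane foam = ln(115/45)/(2π×0.0319×20) = 0.2341 K/W
R_cork board = ln(170/115)/(2π×0.0435×20) = 0.0715 K/W
R_outer film = 1/(h_o·2πr_oL) = 1/(15×2π×0.17×20) = 0.003121 K/W
R_total = 0.3087 K/W
Q = ΔT/R_total = 21/0.3087

Q ≈ 68 W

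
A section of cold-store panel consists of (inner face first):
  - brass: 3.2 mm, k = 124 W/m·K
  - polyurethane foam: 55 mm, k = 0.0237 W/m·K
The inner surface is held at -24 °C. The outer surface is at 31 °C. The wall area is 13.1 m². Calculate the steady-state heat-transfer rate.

Q ≈ 310 W

Model the wall as resistances in series:
R_brass = L/(kA) = 0.0032/(124×13.1) = 1.97×10^-6 K/W
R_polyurethane foam = L/(kA) = 0.055/(0.0237×13.1) = 0.1772 K/W
R_total = 0.1772 K/W
Q = ΔT / R_total = 55 / 0.1772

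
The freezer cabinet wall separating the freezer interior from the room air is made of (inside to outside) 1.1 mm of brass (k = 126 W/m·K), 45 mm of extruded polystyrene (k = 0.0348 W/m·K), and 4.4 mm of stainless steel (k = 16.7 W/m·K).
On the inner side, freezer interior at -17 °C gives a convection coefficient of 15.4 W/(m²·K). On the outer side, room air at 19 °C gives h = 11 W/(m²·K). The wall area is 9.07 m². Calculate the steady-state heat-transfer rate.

Using the resistance-network approach (series):
R_inner film = 1/(h_i·A) = 1/(15.4×9.07) = 0.007159 K/W
R_brass = L/(kA) = 0.0011/(126×9.07) = 9.625×10^-7 K/W
R_extruded polystyrene = L/(kA) = 0.045/(0.0348×9.07) = 0.1426 K/W
R_stainless steel = L/(kA) = 0.0044/(16.7×9.07) = 2.905×10^-5 K/W
R_outer film = 1/(h_o·A) = 1/(11×9.07) = 0.01002 K/W
R_total = 0.1598 K/W
Q = ΔT / R_total = 36 / 0.1598

Q ≈ 225 W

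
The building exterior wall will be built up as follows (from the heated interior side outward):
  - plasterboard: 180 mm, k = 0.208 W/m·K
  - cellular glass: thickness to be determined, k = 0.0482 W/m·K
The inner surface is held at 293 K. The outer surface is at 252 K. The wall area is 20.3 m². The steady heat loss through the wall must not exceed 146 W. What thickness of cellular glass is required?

L ≈ 233 mm

Model the wall as resistances in series:
R_plasterboard = L/(kA) = 0.18/(0.208×20.3) = 0.04263 K/W
Sum of the known resistances R_other = 0.04263 K/W
Required total resistance R_tot = ΔT/Q_allow = 41/146 = 0.2808 K/W
R_cellular glass = R_tot − R_other = 0.2382 K/W
L = R·k·A = 0.2382×0.0482×20.3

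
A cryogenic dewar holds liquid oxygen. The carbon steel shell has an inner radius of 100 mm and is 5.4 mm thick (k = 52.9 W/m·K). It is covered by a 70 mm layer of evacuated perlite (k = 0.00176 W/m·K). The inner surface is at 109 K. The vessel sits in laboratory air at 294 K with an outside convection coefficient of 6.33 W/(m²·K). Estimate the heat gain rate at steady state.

Q ≈ 1.08 W

For a spherical shell R = (1/r₁ − 1/r₂)/(4πk); film R = 1/(h·4πr²). In series:
R_carbon steel shell = (1/0.1 − 1/0.1054)/(4π×52.9) = 7.707×10^-4 K/W
R_evacuated perlite = (1/0.1054 − 1/0.1754)/(4π×0.00176) = 171.2 K/W
R_outer film = 1/(h·4πr_o²) = 1/(6.33×4π×0.1754²) = 0.4086 K/W
R_total = 171.6 K/W
Q = ΔT/R_total = 185/171.6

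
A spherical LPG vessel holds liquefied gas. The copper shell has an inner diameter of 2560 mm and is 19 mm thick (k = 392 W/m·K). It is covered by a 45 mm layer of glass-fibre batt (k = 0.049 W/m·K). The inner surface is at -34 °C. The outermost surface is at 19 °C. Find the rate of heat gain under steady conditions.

Q ≈ 1270 W

For a spherical shell R = (1/r₁ − 1/r₂)/(4πk); film R = 1/(h·4πr²). In series:
R_copper shell = (1/1.28 − 1/1.299)/(4π×392) = 2.32×10^-6 K/W
R_glass-fibre batt = (1/1.299 − 1/1.344)/(4π×0.049) = 0.04186 K/W
R_total = 0.04186 K/W
Q = ΔT/R_total = 53/0.04186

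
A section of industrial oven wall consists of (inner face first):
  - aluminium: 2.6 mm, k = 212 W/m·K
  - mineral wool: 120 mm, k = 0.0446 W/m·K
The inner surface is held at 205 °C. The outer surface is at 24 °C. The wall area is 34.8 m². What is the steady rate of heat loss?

Q ≈ 2340 W

Using the resistance-network approach (series):
R_aluminium = L/(kA) = 0.0026/(212×34.8) = 3.524×10^-7 K/W
R_mineral wool = L/(kA) = 0.12/(0.0446×34.8) = 0.07732 K/W
R_total = 0.07732 K/W
Q = ΔT / R_total = 181 / 0.07732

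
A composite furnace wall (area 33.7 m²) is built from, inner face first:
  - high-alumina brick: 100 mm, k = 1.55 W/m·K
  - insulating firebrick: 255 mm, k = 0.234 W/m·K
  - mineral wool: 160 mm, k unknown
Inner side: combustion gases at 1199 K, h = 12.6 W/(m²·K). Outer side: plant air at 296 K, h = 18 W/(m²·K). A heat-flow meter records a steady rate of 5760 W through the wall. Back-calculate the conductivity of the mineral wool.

k ≈ 0.0401 W/(m·K)

Thermal resistances in series:
R_inner film = 1/(h_i·A) = 1/(12.6×33.7) = 0.002355 K/W
R_high-alumina brick = L/(kA) = 0.1/(1.55×33.7) = 0.001914 K/W
R_insulating firebrick = L/(kA) = 0.255/(0.234×33.7) = 0.03234 K/W
R_outer film = 1/(h_o·A) = 1/(18×33.7) = 0.001649 K/W
Sum of known resistances R_other = 0.03825 K/W
Total R = ΔT/Q = 903/5760 = 0.1568 K/W
R_mineral wool = R_total − R_other = 0.1185 K/W
k = L/(R·A) = 0.16/(0.1185×33.7)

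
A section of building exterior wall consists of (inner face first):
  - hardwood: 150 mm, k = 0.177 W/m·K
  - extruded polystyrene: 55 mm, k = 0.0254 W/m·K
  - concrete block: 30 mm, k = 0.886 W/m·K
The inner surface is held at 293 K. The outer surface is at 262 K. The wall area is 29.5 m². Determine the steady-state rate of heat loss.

Model the wall as resistances in series:
R_hardwood = L/(kA) = 0.15/(0.177×29.5) = 0.02873 K/W
R_extruded polystyrene = L/(kA) = 0.055/(0.0254×29.5) = 0.0734 K/W
R_concrete block = L/(kA) = 0.03/(0.886×29.5) = 0.001148 K/W
R_total = 0.1033 K/W
Q = ΔT / R_total = 31 / 0.1033

Q ≈ 300 W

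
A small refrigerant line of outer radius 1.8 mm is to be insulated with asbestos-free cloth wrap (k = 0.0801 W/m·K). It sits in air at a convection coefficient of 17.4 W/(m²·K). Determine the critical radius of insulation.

For a cylinder r_cr = k/h = 0.0801/17.4
r_cr = 4.6 mm; since the bare radius (1.8 mm) is below r_cr, adding a thin layer of insulation will *increase* heat loss.

r_cr ≈ 4.6 mm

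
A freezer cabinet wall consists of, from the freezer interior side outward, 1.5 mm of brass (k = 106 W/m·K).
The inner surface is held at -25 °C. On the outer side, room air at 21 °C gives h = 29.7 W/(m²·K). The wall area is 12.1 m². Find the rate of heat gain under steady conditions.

Q ≈ 16500 W

Treating each layer as a thermal resistance in series:
R_brass = L/(kA) = 0.0015/(106×12.1) = 1.169×10^-6 K/W
R_outer film = 1/(h_o·A) = 1/(29.7×12.1) = 0.002783 K/W
R_total = 0.002784 K/W
Q = ΔT / R_total = 46 / 0.002784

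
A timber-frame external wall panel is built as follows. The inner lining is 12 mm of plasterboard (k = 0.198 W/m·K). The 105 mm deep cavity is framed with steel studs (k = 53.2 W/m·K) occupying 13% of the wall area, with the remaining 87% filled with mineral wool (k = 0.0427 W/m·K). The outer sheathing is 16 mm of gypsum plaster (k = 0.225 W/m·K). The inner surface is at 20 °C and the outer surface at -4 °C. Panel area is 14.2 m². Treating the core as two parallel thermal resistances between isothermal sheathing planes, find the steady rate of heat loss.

Q ≈ 2320 W

Sheathing layers in series; stud and cavity paths in parallel between them.
R_inner = 0.012/(0.198×14.2) = 0.004268 K/W
R_stud  = 0.105/(53.2×0.13×14.2) = 0.001069 K/W
R_cav   = 0.105/(0.0427×0.87×14.2) = 0.199 K/W
1/R_core = 1/R_stud + 1/R_cav → R_core = 0.001063 K/W
R_outer = 0.016/(0.225×14.2) = 0.005008 K/W
R_total = 0.01034 K/W
Q = ΔT/R_total = 24/0.01034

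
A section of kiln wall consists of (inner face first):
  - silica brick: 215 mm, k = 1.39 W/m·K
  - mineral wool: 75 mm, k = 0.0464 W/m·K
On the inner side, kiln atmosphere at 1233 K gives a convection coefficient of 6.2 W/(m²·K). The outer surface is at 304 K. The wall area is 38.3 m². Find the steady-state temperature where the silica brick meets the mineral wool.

Using the resistance-network approach (series):
R_inner film = 1/(h_i·A) = 1/(6.2×38.3) = 0.004211 K/W
R_silica brick = L/(kA) = 0.215/(1.39×38.3) = 0.004039 K/W
R_mineral wool = L/(kA) = 0.075/(0.0464×38.3) = 0.0422 K/W
R_total = 0.05045 K/W;  Q = ΔT/R_total = 929/0.05045 = 18410 W
T_interface = T_inner − Q·ΣR(inner→interface) = 1233 − 18400×0.00825

T ≈ 1080 K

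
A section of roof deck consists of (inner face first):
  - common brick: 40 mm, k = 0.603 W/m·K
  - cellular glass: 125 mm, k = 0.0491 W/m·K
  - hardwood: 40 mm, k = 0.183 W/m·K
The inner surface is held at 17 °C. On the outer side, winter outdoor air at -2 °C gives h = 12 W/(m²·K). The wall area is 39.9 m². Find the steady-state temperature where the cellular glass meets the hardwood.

T ≈ -0.0315 °C

Thermal resistances in series:
R_common brick = L/(kA) = 0.04/(0.603×39.9) = 0.001663 K/W
R_cellular glass = L/(kA) = 0.125/(0.0491×39.9) = 0.06381 K/W
R_hardwood = L/(kA) = 0.04/(0.183×39.9) = 0.005478 K/W
R_outer film = 1/(h_o·A) = 1/(12×39.9) = 0.002089 K/W
R_total = 0.07303 K/W;  Q = ΔT/R_total = 19/0.07303 = 260.2 W
T_interface = T_inner − Q·ΣR(inner→interface) = 17 − 260×0.06547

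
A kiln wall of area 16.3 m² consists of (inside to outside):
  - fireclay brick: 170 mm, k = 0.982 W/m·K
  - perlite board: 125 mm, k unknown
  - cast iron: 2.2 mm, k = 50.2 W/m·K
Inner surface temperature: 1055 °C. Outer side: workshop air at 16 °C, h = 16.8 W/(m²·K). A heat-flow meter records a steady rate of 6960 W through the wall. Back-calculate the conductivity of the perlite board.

k ≈ 0.0568 W/(m·K)

Using the resistance-network approach (series):
R_fireclay brick = L/(kA) = 0.17/(0.982×16.3) = 0.01062 K/W
R_cast iron = L/(kA) = 0.0022/(50.2×16.3) = 2.689×10^-6 K/W
R_outer film = 1/(h_o·A) = 1/(16.8×16.3) = 0.003652 K/W
Sum of known resistances R_other = 0.01428 K/W
Total R = ΔT/Q = 1039/6960 = 0.1493 K/W
R_perlite board = R_total − R_other = 0.135 K/W
k = L/(R·A) = 0.125/(0.135×16.3)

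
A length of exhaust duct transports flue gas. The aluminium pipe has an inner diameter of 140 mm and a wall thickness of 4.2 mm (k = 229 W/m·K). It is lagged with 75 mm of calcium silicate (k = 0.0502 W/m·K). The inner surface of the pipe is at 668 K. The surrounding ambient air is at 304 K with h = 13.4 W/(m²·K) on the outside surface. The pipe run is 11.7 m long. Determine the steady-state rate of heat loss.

Cylindrical conduction, so R = ln(r₂/r₁)/(2πkL) per layer, in series:
R_aluminium pipe wall = ln(74.2/70)/(2π×229×11.7) = 3.461×10^-6 K/W
R_calcium silicate = ln(149.2/74.2)/(2π×0.0502×11.7) = 0.1893 K/W
R_outer film = 1/(h_o·2πr_oL) = 1/(13.4×2π×0.1492×11.7) = 0.006804 K/W
R_total = 0.1961 K/W
Q = ΔT/R_total = 364/0.1961

Q ≈ 1860 W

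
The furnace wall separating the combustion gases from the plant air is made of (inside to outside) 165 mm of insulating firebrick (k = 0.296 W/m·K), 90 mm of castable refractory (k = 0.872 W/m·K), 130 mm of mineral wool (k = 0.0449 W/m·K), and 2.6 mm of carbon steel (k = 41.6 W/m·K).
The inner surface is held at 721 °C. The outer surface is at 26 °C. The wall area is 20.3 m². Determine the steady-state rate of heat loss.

Series thermal resistances:
R_insulating firebrick = L/(kA) = 0.165/(0.296×20.3) = 0.02746 K/W
R_castable refractory = L/(kA) = 0.09/(0.872×20.3) = 0.005084 K/W
R_mineral wool = L/(kA) = 0.13/(0.0449×20.3) = 0.1426 K/W
R_carbon steel = L/(kA) = 0.0026/(41.6×20.3) = 3.079×10^-6 K/W
R_total = 0.1752 K/W
Q = ΔT / R_total = 695 / 0.1752

Q ≈ 3970 W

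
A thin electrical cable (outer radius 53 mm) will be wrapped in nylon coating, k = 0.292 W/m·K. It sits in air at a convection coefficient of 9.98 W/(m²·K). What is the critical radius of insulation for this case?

r_cr ≈ 29.3 mm

For a cylinder r_cr = k/h = 0.292/9.98
r_cr = 29.3 mm; since the bare radius (53 mm) is above r_cr, any added insulation will reduce heat loss.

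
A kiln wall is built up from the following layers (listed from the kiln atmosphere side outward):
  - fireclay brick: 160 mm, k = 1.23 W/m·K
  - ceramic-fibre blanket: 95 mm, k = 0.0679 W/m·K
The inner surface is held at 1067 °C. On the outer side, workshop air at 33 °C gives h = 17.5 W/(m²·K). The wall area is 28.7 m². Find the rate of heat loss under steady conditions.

Treating each layer as a thermal resistance in series:
R_fireclay brick = L/(kA) = 0.16/(1.23×28.7) = 0.004532 K/W
R_ceramic-fibre blanket = L/(kA) = 0.095/(0.0679×28.7) = 0.04875 K/W
R_outer film = 1/(h_o·A) = 1/(17.5×28.7) = 0.001991 K/W
R_total = 0.05527 K/W
Q = ΔT / R_total = 1034 / 0.05527

Q ≈ 18700 W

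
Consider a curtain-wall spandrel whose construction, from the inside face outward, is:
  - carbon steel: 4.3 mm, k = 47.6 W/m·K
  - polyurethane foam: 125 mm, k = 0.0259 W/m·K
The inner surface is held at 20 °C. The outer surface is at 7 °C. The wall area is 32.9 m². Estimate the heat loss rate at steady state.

Q ≈ 88.6 W

Series thermal resistances:
R_carbon steel = L/(kA) = 0.0043/(47.6×32.9) = 2.746×10^-6 K/W
R_polyurethane foam = L/(kA) = 0.125/(0.0259×32.9) = 0.1467 K/W
R_total = 0.1467 K/W
Q = ΔT / R_total = 13 / 0.1467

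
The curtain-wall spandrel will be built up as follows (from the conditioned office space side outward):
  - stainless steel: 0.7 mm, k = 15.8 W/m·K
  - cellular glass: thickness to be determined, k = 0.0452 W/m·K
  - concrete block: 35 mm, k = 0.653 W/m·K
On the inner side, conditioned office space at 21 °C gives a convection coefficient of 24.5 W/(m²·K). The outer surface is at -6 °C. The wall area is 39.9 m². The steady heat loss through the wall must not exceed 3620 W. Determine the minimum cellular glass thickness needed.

L ≈ 9.18 mm

Treating each layer as a thermal resistance in series:
R_inner film = 1/(h_i·A) = 1/(24.5×39.9) = 0.001023 K/W
R_stainless steel = L/(kA) = 0.0007/(15.8×39.9) = 1.11×10^-6 K/W
R_concrete block = L/(kA) = 0.035/(0.653×39.9) = 0.001343 K/W
Sum of the known resistances R_other = 0.002367 K/W
Required total resistance R_tot = ΔT/Q_allow = 27/3620 = 0.007459 K/W
R_cellular glass = R_tot − R_other = 0.005091 K/W
L = R·k·A = 0.005091×0.0452×39.9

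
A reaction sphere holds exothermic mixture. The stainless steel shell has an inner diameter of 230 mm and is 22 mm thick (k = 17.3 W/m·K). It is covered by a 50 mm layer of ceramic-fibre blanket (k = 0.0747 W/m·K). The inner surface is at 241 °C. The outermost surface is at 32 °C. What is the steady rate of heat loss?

Q ≈ 100 W

Each spherical layer contributes R = (1/r_i − 1/r_o)/(4πk):
R_stainless steel shell = (1/0.115 − 1/0.137)/(4π×17.3) = 0.006423 K/W
R_ceramic-fibre blanket = (1/0.137 − 1/0.187)/(4π×0.0747) = 2.079 K/W
R_total = 2.086 K/W
Q = ΔT/R_total = 209/2.086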